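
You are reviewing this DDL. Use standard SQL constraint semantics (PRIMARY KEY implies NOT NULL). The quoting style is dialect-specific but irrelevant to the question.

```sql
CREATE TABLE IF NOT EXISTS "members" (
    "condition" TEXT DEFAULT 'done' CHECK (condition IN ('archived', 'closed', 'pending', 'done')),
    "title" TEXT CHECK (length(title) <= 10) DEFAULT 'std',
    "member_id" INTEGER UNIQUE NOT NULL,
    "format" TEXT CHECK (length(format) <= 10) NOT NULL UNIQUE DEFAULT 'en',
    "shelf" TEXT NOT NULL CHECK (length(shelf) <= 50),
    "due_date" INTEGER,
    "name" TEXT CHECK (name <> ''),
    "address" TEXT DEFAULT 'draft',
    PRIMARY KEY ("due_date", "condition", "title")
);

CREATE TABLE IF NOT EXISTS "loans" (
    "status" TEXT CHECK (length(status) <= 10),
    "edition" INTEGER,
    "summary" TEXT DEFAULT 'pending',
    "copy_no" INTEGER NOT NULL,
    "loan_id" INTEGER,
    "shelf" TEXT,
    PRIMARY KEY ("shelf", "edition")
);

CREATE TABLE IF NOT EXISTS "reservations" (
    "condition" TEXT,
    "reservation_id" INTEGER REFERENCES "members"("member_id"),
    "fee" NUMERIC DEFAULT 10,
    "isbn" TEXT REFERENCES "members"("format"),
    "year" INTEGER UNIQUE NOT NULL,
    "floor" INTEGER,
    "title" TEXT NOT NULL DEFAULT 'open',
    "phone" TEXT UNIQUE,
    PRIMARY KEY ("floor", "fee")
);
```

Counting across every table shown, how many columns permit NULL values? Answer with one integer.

members: 2 nullable (name, address — PK (due_date, condition, title) and explicit NOT NULL columns excluded).
loans: 3 nullable (status, summary, loan_id — PK (shelf, edition) and explicit NOT NULL columns excluded).
reservations: 4 nullable (condition, reservation_id, isbn, phone — PK (floor, fee) and explicit NOT NULL columns excluded).
Total: 2 + 3 + 4 = 9.

9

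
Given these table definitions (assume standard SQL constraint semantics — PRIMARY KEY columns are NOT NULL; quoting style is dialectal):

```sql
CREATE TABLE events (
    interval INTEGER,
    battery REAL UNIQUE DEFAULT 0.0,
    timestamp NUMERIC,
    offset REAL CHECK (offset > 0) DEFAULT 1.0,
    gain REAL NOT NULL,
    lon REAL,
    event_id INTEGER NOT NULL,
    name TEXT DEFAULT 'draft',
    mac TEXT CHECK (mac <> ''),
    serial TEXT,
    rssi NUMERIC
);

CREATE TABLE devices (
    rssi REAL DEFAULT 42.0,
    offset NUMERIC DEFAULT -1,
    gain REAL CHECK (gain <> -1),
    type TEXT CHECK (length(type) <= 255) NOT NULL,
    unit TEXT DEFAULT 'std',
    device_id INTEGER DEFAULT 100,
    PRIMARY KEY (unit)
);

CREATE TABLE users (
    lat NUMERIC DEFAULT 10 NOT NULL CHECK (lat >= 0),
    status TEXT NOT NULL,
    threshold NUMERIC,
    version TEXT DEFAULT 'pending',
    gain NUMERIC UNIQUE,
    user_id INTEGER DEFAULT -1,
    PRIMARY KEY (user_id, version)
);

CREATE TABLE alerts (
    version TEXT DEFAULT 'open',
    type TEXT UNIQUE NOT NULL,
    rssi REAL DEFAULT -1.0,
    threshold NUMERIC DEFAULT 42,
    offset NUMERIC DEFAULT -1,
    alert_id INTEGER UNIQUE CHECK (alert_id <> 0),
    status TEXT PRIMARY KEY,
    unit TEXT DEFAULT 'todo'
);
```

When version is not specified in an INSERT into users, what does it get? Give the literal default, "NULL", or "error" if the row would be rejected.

'pending'

version has an explicit DEFAULT 'pending'.
When the column is omitted from an INSERT, that default is used.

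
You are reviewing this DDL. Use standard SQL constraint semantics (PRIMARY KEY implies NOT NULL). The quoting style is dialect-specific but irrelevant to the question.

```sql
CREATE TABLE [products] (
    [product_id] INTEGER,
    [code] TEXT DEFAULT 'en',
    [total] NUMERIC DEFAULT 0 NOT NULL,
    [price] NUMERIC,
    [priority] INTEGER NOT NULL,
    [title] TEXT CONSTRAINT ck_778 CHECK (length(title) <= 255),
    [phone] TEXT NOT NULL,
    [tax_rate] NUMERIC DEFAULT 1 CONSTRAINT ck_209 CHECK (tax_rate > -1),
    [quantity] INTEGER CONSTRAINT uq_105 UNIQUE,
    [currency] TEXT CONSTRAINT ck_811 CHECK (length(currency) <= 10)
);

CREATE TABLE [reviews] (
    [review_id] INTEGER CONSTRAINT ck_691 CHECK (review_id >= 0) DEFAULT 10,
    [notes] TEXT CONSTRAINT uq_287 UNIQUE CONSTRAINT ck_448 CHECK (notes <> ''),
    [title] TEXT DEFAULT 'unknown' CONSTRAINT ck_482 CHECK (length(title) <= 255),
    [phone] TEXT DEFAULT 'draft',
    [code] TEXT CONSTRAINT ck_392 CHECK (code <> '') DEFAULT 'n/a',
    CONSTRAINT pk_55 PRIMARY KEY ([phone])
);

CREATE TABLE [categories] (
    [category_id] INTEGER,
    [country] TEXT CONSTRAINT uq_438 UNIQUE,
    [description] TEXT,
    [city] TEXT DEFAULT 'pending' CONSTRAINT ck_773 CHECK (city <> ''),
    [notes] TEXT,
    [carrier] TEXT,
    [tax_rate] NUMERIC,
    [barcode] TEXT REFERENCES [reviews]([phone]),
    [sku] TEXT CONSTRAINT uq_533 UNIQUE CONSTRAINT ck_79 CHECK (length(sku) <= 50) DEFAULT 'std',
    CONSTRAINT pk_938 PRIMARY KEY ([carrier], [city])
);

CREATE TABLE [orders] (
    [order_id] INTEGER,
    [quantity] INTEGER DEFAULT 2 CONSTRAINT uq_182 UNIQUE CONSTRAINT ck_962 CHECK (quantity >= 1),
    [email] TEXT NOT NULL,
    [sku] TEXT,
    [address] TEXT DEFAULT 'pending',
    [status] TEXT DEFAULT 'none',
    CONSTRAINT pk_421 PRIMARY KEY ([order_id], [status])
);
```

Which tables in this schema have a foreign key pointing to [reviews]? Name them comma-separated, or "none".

categories

- categories.barcode references reviews(phone).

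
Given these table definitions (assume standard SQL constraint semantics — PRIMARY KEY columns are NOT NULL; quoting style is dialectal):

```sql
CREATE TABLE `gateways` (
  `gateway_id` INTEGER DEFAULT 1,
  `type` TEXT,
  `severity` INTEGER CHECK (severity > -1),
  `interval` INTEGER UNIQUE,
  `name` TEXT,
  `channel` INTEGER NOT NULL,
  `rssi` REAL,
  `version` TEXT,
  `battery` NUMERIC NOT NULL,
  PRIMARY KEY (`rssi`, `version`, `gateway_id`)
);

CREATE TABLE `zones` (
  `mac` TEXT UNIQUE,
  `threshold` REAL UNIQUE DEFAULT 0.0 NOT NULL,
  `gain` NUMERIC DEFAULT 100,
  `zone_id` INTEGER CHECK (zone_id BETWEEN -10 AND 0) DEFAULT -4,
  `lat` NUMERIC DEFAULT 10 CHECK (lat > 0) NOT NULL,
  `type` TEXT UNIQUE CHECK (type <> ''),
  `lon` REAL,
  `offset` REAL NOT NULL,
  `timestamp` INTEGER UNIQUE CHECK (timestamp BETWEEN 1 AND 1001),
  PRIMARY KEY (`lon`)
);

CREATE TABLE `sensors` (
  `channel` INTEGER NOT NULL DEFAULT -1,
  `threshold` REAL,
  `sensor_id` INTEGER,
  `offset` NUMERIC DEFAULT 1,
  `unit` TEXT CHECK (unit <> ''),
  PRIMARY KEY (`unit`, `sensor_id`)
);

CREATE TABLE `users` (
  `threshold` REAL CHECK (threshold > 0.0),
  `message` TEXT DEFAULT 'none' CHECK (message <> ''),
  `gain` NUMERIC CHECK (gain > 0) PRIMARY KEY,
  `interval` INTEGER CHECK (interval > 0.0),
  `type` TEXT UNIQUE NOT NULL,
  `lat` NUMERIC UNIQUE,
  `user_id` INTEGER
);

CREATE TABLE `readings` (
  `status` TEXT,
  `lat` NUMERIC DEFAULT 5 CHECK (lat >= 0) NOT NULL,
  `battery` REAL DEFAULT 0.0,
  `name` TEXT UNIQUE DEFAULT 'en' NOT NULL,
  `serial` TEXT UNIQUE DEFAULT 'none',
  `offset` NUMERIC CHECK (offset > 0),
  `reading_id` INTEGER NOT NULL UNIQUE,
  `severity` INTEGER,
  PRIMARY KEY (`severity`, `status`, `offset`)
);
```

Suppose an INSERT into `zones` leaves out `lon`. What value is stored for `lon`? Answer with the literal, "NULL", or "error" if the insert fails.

error

lon has no DEFAULT clause.
Omitting it would insert NULL, but it is part of the PRIMARY KEY, so the INSERT fails.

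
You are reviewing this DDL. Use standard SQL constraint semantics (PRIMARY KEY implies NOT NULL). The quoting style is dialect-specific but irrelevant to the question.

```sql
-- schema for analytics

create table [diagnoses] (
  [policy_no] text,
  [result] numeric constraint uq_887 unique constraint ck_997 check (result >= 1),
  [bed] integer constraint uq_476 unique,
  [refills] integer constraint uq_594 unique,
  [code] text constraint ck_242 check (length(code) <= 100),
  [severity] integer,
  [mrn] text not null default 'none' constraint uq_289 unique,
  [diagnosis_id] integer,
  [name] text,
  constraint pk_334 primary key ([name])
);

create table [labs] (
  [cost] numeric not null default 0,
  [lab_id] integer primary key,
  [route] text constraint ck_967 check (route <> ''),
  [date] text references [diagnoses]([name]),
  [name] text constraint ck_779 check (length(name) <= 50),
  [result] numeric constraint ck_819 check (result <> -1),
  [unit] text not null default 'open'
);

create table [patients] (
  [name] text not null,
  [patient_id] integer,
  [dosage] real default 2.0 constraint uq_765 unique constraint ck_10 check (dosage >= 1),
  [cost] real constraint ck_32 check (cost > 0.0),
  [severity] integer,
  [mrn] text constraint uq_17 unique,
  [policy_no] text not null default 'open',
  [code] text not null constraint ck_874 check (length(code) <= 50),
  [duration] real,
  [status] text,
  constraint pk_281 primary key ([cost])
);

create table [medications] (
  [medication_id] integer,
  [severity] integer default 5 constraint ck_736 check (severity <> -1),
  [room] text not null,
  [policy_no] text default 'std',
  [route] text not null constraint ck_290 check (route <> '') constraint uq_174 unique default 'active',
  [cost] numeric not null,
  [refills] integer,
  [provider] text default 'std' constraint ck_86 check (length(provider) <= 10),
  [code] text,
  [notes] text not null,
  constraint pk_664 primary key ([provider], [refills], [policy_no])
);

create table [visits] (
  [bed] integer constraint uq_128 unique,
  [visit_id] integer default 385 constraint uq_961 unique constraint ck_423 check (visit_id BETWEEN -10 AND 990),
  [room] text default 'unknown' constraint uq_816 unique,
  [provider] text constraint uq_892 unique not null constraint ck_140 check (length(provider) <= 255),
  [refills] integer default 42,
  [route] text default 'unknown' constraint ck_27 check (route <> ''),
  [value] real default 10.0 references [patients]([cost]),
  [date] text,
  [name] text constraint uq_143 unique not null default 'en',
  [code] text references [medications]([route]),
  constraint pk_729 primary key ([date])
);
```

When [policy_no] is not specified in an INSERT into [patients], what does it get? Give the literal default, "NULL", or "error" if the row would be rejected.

'open'

policy_no has an explicit DEFAULT 'open'.
When the column is omitted from an INSERT, that default is used.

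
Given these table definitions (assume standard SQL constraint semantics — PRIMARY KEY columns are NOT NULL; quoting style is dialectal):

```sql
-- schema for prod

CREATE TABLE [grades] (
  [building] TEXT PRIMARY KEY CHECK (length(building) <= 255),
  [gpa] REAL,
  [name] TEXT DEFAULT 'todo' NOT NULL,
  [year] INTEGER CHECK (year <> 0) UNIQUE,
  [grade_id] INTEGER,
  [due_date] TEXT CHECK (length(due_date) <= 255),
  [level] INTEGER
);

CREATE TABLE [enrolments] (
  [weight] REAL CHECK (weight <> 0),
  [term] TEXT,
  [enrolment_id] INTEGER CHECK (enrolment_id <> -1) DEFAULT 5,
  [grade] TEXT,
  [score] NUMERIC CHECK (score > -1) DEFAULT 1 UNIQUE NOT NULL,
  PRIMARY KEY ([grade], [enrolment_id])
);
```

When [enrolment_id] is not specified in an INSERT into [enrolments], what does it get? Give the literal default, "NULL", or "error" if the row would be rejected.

5

enrolment_id has an explicit DEFAULT 5.
When the column is omitted from an INSERT, that default is used.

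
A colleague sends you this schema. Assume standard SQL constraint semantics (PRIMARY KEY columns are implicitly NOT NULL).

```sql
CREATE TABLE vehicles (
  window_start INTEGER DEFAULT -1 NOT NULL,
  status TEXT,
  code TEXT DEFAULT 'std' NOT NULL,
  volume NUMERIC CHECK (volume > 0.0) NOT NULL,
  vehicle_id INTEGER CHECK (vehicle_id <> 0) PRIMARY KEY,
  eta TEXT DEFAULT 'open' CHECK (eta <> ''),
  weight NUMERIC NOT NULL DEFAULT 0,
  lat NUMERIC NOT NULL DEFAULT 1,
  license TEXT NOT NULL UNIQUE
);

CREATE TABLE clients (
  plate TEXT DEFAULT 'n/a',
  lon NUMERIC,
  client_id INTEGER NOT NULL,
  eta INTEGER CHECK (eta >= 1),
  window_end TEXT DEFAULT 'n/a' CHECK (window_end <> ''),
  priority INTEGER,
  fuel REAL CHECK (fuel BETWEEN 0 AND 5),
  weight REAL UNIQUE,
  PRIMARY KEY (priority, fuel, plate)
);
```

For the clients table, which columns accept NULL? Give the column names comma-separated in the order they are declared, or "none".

lon, eta, window_end, weight

- plate: part of the PRIMARY KEY, which implies NOT NULL → not nullable.
- lon: no NOT NULL constraint applies → nullable.
- client_id: declared NOT NULL → not nullable.
- eta: CHECK does not forbid NULL (a CHECK constraint passes when its expression is NULL) → nullable.
- window_end: CHECK does not forbid NULL (a CHECK constraint passes when its expression is NULL) → nullable.
- priority: part of the PRIMARY KEY, which implies NOT NULL → not nullable.
- fuel: part of the PRIMARY KEY, which implies NOT NULL → not nullable.
- weight: UNIQUE does not imply NOT NULL → nullable.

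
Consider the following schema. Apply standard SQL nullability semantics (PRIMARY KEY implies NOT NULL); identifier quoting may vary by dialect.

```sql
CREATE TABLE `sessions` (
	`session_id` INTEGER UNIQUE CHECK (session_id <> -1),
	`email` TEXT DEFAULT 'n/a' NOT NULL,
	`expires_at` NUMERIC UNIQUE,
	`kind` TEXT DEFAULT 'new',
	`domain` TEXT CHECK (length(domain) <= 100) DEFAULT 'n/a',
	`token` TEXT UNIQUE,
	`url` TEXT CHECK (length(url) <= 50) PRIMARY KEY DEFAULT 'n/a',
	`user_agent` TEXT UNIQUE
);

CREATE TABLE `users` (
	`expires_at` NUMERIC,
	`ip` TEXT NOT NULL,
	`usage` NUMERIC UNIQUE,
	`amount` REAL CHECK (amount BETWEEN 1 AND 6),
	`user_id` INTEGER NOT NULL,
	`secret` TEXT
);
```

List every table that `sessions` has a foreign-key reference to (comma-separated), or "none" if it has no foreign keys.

none

No column in sessions has a REFERENCES clause.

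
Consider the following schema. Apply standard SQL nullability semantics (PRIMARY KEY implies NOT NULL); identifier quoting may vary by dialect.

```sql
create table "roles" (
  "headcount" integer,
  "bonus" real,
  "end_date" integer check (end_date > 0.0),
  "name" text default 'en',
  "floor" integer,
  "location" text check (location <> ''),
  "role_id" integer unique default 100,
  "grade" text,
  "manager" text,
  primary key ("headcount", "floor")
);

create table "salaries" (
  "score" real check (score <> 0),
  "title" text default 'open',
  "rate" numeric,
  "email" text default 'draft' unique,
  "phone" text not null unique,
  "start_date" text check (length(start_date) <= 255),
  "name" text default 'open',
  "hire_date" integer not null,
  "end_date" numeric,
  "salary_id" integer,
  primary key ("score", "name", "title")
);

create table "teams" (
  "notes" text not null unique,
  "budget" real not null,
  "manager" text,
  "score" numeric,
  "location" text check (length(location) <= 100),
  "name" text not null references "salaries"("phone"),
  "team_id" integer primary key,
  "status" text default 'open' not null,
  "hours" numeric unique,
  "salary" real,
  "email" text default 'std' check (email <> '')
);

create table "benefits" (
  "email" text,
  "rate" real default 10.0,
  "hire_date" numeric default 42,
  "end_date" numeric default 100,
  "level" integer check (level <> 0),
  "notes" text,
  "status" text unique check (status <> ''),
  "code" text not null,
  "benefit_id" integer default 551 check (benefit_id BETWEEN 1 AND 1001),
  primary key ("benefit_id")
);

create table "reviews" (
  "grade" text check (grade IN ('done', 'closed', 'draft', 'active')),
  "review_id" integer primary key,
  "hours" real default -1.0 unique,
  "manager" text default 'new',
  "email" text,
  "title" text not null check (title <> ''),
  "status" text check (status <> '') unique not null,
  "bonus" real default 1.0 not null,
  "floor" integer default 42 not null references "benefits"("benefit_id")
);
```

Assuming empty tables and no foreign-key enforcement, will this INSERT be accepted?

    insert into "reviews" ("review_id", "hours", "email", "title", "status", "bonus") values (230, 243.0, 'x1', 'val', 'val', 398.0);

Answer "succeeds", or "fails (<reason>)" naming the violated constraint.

NOT NULL columns: bonus is supplied; floor defaults to 42; review_id is supplied; status is supplied; title is supplied.
CHECK constraints: 'val' satisfies (title <> ''); 'val' satisfies (status <> '').
No constraint is violated.

succeeds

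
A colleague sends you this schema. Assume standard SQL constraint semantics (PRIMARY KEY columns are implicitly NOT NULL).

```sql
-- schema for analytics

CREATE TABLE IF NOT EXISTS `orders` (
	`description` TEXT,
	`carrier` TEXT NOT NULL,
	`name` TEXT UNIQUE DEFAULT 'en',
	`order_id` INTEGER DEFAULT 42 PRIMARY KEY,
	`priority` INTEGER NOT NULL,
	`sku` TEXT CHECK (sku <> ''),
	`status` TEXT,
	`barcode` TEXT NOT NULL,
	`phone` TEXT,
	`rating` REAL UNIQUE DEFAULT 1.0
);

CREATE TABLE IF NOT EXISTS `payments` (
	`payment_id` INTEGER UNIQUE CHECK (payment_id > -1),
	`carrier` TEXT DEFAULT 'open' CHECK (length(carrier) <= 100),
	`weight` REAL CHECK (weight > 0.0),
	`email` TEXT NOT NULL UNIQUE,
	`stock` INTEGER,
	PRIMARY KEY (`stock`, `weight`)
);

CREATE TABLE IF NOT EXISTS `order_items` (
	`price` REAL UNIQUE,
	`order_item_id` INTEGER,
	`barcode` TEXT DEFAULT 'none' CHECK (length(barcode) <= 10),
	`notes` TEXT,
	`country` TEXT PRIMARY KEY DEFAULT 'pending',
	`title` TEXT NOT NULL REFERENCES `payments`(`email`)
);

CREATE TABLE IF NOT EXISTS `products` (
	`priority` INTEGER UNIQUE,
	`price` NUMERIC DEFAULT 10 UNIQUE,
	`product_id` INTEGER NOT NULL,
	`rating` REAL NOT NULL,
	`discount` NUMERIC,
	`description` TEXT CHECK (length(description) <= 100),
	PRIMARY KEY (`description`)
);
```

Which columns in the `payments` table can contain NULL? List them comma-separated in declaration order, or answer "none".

- payment_id: CHECK does not forbid NULL (a CHECK constraint passes when its expression is NULL) → nullable.
- carrier: CHECK does not forbid NULL (a CHECK constraint passes when its expression is NULL) → nullable.
- weight: part of the PRIMARY KEY, which implies NOT NULL → not nullable.
- email: declared NOT NULL → not nullable.
- stock: part of the PRIMARY KEY, which implies NOT NULL → not nullable.

payment_id, carrier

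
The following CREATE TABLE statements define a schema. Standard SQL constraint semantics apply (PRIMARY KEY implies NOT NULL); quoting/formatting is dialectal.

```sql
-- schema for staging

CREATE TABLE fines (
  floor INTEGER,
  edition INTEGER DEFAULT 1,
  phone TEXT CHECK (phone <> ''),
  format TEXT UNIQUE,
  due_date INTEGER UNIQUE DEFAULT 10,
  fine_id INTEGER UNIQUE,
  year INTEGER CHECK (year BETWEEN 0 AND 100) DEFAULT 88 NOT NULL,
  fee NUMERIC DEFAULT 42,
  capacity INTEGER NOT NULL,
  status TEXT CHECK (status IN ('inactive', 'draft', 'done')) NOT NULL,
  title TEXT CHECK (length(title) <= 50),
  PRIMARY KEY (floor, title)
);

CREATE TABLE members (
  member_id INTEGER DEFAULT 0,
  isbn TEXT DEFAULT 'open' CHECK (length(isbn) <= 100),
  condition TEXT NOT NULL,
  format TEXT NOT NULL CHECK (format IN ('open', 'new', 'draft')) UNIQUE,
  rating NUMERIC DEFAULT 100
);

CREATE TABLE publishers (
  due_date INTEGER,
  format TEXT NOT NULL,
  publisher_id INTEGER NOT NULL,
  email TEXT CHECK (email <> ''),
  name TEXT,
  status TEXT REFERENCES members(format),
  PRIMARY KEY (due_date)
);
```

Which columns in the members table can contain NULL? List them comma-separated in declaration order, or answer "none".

member_id, isbn, rating

- member_id: DEFAULT only fills an omitted column; an explicit NULL is still allowed → nullable.
- isbn: CHECK does not forbid NULL (a CHECK constraint passes when its expression is NULL) → nullable.
- condition: declared NOT NULL → not nullable.
- format: declared NOT NULL → not nullable.
- rating: DEFAULT only fills an omitted column; an explicit NULL is still allowed → nullable.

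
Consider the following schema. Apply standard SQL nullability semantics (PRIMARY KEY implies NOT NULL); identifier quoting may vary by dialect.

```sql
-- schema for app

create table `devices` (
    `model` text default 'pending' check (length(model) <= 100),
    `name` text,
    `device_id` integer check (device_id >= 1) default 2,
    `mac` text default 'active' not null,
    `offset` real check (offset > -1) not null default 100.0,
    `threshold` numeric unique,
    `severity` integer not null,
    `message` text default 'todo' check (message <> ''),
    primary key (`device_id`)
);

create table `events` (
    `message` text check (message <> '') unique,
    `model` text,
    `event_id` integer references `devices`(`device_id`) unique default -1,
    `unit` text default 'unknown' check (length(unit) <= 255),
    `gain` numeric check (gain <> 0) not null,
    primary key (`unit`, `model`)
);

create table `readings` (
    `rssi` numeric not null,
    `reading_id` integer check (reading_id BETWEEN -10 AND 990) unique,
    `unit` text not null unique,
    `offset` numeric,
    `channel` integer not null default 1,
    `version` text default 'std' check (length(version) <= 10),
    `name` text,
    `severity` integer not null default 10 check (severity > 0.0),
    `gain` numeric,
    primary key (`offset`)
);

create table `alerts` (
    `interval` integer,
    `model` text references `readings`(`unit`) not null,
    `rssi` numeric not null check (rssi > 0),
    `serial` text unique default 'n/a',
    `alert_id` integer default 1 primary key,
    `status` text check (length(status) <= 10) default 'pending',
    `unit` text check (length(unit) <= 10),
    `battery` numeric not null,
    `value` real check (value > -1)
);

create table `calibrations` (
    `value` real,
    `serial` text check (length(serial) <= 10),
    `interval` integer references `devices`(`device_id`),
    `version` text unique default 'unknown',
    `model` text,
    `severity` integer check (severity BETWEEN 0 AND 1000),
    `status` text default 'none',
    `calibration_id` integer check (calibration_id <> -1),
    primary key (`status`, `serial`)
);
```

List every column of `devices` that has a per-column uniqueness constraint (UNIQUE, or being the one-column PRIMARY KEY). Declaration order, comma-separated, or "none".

- model: no UNIQUE or single-column PK constraint.
- name: no UNIQUE or single-column PK constraint.
- device_id: single-column PRIMARY KEY → unique.
- mac: no UNIQUE or single-column PK constraint.
- offset: no UNIQUE or single-column PK constraint.
- threshold: declared UNIQUE → unique.
- severity: no UNIQUE or single-column PK constraint.
- message: no UNIQUE or single-column PK constraint.

device_id, threshold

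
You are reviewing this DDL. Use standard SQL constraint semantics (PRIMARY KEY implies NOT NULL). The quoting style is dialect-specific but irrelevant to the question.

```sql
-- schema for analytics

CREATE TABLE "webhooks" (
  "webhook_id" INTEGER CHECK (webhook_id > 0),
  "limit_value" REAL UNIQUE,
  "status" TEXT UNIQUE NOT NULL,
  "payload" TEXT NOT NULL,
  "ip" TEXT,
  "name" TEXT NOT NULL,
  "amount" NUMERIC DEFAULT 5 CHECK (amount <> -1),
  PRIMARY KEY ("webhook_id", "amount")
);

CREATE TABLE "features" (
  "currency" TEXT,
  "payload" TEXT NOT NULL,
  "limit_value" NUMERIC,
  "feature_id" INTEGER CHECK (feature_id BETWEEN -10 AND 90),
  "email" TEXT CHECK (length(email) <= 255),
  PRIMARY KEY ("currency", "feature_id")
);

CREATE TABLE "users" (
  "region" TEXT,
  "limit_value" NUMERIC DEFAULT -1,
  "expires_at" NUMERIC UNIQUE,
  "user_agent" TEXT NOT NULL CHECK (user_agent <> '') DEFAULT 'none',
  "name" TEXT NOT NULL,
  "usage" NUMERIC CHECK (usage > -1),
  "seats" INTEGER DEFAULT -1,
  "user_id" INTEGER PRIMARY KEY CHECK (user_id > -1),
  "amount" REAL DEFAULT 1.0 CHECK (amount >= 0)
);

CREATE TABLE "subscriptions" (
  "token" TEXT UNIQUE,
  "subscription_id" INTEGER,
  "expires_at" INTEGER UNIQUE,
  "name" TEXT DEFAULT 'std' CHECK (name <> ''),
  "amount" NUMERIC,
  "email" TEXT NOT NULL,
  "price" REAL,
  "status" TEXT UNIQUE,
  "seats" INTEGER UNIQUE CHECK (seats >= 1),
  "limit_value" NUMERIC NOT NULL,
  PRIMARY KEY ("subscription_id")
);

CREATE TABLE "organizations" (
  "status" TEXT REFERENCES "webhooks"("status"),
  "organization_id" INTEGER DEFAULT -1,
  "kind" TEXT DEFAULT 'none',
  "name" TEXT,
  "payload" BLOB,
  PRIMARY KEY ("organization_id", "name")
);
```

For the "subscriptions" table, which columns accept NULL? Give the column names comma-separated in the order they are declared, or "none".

- token: UNIQUE does not imply NOT NULL → nullable.
- subscription_id: part of the PRIMARY KEY, which implies NOT NULL → not nullable.
- expires_at: UNIQUE does not imply NOT NULL → nullable.
- name: CHECK does not forbid NULL (a CHECK constraint passes when its expression is NULL) → nullable.
- amount: no NOT NULL constraint applies → nullable.
- email: declared NOT NULL → not nullable.
- price: no NOT NULL constraint applies → nullable.
- status: UNIQUE does not imply NOT NULL → nullable.
- seats: CHECK does not forbid NULL (a CHECK constraint passes when its expression is NULL) → nullable.
- limit_value: declared NOT NULL → not nullable.

token, expires_at, name, amount, price, status, seats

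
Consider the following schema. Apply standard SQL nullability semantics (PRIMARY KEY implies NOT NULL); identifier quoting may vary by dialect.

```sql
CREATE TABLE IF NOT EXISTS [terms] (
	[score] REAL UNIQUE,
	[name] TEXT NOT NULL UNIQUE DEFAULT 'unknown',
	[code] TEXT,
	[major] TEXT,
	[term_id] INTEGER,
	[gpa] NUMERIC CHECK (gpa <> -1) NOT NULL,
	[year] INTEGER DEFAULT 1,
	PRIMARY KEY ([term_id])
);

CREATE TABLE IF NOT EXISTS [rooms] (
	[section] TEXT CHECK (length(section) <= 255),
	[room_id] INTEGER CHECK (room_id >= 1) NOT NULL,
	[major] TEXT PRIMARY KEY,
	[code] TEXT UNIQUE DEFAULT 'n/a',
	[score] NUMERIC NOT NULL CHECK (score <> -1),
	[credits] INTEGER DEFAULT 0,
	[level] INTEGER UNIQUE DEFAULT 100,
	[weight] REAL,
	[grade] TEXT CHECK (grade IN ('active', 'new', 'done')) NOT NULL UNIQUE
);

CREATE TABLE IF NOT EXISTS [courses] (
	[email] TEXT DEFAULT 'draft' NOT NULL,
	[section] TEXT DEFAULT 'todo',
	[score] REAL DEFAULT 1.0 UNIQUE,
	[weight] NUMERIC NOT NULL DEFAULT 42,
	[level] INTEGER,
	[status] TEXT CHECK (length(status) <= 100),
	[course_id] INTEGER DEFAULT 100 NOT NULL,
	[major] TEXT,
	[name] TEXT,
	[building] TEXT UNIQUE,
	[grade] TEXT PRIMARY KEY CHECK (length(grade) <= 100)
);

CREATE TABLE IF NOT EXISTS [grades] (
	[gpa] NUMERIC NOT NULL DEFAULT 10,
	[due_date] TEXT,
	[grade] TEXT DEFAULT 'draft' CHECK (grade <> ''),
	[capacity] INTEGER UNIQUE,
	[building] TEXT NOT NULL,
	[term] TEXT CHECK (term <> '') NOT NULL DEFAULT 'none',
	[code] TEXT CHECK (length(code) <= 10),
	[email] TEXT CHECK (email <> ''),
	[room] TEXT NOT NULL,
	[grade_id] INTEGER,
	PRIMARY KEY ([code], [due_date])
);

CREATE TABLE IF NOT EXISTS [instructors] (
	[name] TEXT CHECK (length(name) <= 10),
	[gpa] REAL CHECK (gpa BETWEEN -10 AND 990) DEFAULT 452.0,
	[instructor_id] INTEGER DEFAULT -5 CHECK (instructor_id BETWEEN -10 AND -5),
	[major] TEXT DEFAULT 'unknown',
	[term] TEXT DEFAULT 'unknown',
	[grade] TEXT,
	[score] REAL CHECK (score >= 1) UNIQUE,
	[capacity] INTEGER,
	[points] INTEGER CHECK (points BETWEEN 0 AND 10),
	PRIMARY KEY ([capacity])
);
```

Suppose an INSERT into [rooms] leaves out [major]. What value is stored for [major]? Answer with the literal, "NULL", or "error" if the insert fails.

error

major has no DEFAULT clause.
Omitting it would insert NULL, but it is part of the PRIMARY KEY, so the INSERT fails.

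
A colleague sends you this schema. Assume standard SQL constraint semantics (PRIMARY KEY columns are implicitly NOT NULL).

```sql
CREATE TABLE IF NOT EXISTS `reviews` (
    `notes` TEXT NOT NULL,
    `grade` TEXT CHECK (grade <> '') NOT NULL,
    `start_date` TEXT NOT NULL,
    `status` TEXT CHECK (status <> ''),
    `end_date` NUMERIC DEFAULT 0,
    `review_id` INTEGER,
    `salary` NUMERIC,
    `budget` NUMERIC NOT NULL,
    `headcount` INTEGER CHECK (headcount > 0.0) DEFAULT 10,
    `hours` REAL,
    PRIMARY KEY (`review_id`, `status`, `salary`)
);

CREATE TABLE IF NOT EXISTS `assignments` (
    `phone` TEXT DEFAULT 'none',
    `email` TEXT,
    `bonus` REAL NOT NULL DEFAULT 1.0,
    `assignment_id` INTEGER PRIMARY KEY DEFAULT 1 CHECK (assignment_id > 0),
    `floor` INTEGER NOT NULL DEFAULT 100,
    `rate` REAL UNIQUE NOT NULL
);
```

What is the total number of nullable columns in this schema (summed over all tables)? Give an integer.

reviews: 3 nullable (end_date, headcount, hours — PK (review_id, status, salary) and explicit NOT NULL columns excluded).
assignments: 2 nullable (phone, email — PK (assignment_id) and explicit NOT NULL columns excluded).
Total: 3 + 2 = 5.

5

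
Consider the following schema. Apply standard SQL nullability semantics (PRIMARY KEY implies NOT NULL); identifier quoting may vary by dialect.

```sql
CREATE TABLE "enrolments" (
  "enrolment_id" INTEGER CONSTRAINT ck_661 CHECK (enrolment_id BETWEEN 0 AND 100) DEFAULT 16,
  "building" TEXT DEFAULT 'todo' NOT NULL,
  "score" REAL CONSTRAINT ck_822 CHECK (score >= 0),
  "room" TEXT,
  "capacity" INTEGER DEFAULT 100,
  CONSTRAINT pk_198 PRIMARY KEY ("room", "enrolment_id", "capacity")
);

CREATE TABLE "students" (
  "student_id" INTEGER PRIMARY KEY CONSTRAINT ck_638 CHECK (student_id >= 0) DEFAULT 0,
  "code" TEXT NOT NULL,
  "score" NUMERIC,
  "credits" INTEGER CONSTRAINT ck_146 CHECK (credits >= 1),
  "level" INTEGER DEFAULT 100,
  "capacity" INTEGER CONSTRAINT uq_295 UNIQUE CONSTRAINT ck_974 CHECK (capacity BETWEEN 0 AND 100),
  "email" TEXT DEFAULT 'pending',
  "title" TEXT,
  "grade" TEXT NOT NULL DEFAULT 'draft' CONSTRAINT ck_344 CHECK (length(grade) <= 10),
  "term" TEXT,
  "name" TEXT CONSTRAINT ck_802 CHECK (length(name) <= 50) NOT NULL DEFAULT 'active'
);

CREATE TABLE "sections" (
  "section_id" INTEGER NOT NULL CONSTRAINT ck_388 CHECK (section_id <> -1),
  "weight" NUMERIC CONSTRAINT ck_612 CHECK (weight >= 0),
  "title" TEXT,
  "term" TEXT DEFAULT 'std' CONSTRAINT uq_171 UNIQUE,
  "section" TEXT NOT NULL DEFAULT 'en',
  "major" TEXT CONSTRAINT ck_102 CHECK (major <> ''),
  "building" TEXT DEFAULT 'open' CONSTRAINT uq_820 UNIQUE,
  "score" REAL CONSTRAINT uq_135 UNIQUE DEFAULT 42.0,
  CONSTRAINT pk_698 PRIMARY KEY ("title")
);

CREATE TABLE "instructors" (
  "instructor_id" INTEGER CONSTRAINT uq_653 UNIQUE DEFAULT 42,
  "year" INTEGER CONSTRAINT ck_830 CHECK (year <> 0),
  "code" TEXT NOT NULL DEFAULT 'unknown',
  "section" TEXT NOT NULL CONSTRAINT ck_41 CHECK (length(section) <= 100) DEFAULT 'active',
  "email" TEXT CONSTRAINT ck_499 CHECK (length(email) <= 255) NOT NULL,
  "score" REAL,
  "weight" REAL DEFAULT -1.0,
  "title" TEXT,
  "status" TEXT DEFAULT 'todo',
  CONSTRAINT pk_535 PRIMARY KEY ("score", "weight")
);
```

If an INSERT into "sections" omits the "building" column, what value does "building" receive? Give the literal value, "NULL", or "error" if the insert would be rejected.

'open'

building has an explicit DEFAULT 'open'.
When the column is omitted from an INSERT, that default is used.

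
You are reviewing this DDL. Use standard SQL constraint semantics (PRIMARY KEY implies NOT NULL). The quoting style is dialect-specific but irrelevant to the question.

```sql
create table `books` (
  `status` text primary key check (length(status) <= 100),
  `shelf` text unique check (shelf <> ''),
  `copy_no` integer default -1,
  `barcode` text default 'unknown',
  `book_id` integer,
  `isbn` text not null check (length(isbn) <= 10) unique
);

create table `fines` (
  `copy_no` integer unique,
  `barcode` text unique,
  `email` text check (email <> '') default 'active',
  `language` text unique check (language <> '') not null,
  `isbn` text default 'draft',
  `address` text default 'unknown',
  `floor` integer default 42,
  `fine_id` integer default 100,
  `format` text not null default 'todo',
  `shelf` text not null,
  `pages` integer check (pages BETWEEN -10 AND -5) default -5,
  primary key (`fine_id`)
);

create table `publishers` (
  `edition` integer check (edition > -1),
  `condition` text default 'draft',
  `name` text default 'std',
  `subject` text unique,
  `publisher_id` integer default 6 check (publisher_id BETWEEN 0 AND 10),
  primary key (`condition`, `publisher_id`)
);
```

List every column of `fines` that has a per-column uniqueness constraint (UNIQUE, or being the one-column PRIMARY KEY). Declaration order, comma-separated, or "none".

copy_no, barcode, language, fine_id

- copy_no: declared UNIQUE → unique.
- barcode: declared UNIQUE → unique.
- email: no UNIQUE or single-column PK constraint.
- language: declared UNIQUE → unique.
- isbn: no UNIQUE or single-column PK constraint.
- address: no UNIQUE or single-column PK constraint.
- floor: no UNIQUE or single-column PK constraint.
- fine_id: single-column PRIMARY KEY → unique.
- format: no UNIQUE or single-column PK constraint.
- shelf: no UNIQUE or single-column PK constraint.
- pages: no UNIQUE or single-column PK constraint.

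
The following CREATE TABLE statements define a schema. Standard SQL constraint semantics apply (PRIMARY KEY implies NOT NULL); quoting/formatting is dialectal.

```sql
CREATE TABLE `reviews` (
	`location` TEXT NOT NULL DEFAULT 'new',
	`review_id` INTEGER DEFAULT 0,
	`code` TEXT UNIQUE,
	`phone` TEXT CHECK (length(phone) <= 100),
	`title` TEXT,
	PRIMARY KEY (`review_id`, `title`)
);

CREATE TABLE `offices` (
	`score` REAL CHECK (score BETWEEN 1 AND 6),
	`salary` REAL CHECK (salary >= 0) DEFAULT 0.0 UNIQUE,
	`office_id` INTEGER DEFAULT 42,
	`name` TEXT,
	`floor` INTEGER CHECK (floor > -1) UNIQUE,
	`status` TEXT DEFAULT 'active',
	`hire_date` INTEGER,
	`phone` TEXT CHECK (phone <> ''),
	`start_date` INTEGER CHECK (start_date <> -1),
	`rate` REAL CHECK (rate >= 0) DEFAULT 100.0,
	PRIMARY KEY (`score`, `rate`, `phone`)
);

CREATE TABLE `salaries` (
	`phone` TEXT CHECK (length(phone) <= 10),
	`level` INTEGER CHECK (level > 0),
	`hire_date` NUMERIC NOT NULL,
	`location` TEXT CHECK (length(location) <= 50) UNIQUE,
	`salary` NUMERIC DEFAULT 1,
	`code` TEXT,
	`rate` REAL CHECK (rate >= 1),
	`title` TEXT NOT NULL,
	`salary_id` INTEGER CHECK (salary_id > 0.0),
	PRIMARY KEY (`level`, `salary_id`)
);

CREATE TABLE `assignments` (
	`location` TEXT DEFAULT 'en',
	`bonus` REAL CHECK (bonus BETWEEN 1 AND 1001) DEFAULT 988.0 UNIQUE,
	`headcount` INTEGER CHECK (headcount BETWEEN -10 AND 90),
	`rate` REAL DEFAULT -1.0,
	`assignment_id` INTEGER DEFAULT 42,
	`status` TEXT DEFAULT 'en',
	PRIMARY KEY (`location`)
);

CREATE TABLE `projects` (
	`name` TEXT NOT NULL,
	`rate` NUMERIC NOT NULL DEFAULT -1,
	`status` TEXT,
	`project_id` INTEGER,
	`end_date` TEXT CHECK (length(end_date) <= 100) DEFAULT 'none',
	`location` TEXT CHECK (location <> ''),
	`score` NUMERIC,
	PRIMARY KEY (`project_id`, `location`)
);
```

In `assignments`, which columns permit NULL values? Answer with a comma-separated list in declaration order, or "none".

- location: part of the PRIMARY KEY, which implies NOT NULL → not nullable.
- bonus: CHECK does not forbid NULL (a CHECK constraint passes when its expression is NULL) → nullable.
- headcount: CHECK does not forbid NULL (a CHECK constraint passes when its expression is NULL) → nullable.
- rate: DEFAULT only fills an omitted column; an explicit NULL is still allowed → nullable.
- assignment_id: DEFAULT only fills an omitted column; an explicit NULL is still allowed → nullable.
- status: DEFAULT only fills an omitted column; an explicit NULL is still allowed → nullable.

bonus, headcount, rate, assignment_id, status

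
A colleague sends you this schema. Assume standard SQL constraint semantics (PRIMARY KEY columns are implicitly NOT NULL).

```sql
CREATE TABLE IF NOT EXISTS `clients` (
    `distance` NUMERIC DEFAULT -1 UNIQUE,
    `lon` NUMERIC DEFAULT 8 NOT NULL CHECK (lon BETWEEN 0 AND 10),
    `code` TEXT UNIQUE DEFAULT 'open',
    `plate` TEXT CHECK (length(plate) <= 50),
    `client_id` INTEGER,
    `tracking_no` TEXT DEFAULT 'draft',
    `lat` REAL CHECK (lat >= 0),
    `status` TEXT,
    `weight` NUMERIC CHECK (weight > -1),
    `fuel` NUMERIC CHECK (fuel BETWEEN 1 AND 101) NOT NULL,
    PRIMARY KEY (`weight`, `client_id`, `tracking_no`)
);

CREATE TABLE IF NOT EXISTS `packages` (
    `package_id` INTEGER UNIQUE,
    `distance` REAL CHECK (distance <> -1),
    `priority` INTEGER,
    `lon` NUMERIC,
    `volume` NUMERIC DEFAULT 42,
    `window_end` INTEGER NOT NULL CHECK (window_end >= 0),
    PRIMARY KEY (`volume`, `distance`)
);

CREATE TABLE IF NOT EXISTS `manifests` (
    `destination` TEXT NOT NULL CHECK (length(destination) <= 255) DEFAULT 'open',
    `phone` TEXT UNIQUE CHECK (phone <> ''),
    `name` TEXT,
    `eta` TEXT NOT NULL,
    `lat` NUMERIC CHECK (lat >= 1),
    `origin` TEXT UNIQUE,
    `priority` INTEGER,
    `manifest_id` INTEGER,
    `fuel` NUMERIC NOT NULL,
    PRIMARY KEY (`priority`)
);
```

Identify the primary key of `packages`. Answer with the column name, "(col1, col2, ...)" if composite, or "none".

(volume, distance)

A table-level PRIMARY KEY clause names 2 columns: volume, distance.
This is a composite key — the combination is unique, not each column individually.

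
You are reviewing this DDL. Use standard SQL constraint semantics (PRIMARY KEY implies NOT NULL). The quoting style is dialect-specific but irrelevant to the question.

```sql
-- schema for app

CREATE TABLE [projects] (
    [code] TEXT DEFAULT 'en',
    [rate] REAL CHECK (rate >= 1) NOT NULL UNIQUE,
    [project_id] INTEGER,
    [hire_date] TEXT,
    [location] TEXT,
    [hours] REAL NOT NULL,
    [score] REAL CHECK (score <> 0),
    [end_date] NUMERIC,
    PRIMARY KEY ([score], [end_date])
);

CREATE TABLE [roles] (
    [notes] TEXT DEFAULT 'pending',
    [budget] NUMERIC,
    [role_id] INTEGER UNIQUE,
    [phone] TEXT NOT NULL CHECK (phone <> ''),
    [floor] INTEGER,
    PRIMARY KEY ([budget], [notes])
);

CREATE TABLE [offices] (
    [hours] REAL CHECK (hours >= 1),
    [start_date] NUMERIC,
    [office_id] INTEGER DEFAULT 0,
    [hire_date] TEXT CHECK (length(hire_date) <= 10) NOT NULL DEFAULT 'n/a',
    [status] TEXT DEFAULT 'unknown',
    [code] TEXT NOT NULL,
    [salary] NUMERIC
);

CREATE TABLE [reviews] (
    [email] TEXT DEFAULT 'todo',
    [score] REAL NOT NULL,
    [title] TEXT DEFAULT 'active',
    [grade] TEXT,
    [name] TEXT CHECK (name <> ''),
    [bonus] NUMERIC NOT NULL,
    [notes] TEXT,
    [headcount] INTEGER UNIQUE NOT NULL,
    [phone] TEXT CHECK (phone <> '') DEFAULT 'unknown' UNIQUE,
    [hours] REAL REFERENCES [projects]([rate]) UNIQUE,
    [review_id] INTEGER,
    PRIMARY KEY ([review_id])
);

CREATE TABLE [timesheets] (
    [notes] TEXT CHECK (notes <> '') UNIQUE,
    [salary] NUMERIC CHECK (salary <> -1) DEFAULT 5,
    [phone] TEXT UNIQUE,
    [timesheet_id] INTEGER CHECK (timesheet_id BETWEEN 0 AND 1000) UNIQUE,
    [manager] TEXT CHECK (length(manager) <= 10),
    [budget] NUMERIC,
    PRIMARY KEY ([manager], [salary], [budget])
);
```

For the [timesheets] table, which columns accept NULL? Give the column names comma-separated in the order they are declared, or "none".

- notes: CHECK does not forbid NULL (a CHECK constraint passes when its expression is NULL) → nullable.
- salary: part of the PRIMARY KEY, which implies NOT NULL → not nullable.
- phone: UNIQUE does not imply NOT NULL → nullable.
- timesheet_id: CHECK does not forbid NULL (a CHECK constraint passes when its expression is NULL) → nullable.
- manager: part of the PRIMARY KEY, which implies NOT NULL → not nullable.
- budget: part of the PRIMARY KEY, which implies NOT NULL → not nullable.

notes, phone, timesheet_id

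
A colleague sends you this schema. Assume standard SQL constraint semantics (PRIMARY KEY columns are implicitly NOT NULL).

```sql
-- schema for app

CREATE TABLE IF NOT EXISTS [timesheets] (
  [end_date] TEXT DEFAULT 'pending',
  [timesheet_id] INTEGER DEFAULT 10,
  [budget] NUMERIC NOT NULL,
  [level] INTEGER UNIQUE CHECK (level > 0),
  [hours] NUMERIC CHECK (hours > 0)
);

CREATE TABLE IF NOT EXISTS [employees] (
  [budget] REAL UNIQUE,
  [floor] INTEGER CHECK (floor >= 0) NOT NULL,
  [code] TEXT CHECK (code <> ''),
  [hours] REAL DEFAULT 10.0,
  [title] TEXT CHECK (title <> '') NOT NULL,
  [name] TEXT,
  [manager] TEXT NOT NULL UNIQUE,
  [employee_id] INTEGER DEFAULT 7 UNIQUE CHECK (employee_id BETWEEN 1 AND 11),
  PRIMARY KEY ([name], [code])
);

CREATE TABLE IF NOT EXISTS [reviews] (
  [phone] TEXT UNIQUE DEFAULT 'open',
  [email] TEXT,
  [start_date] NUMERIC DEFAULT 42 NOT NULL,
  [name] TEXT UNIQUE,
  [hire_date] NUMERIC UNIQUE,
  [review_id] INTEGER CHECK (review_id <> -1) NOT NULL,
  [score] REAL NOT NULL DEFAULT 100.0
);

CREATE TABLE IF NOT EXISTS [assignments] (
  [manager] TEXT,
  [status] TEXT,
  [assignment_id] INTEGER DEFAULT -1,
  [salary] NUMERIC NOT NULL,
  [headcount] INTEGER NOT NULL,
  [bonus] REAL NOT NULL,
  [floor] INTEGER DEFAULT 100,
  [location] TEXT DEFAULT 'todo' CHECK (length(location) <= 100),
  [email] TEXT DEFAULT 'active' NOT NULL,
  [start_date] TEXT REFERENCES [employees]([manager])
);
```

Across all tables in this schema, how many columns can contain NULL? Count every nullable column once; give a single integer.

17

timesheets: 4 nullable (end_date, timesheet_id, level, hours — PK none and explicit NOT NULL columns excluded).
employees: 3 nullable (budget, hours, employee_id — PK (name, code) and explicit NOT NULL columns excluded).
reviews: 4 nullable (phone, email, name, hire_date — PK none and explicit NOT NULL columns excluded).
assignments: 6 nullable (manager, status, assignment_id, floor, location, start_date — PK none and explicit NOT NULL columns excluded).
Total: 4 + 3 + 4 + 6 = 17.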